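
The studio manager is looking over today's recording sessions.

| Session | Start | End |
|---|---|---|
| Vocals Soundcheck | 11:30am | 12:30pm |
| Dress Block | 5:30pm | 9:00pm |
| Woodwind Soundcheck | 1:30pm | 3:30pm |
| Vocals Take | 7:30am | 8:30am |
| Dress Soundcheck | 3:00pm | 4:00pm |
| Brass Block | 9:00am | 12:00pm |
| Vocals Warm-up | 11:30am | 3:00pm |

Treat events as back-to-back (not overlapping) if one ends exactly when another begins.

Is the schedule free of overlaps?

No

Check each pair: they overlap iff neither finishes before the other starts.
Sorted by start: Vocals Take, Brass Block, Vocals Warm-up, Vocals Soundcheck, Woodwind Soundcheck, Dress Soundcheck, Dress Block.
Brass Block starts after Vocals Take ends, so Vocals Take has no further overlaps.
Vocals Warm-up starts before Brass Block ends → Brass Block and Vocals Warm-up overlap.
That's a conflict, so the schedule is not conflict-free.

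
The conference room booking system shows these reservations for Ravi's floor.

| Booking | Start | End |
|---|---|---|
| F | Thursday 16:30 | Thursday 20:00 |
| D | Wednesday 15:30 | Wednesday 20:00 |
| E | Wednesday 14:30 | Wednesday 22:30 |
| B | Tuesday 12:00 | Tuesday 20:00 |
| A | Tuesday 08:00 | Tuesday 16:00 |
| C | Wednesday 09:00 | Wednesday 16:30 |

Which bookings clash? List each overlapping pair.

A & B, C & D, C & E, D & E

Two intervals overlap when each starts before the other ends.
Sorted by start: A, B, C, E, D, F.
B starts before A ends → A and B overlap.
C starts after A ends — done with A.
C starts after B ends — done with B.
E starts before C ends → C and E overlap.
D starts before C ends → C and D overlap.
F starts after C ends.
D starts before E ends → E and D overlap.
F starts after E ends.
F starts after D ends.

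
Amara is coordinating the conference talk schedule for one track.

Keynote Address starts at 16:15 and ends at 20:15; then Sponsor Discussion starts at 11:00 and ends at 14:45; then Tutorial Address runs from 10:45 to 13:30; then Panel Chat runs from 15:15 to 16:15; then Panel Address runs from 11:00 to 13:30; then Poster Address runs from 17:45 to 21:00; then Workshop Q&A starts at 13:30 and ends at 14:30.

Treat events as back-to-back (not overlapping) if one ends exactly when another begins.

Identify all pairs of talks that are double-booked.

Keynote Address & Poster Address, Panel Address & Sponsor Discussion, Panel Address & Tutorial Address, Sponsor Discussion & Tutorial Address, Sponsor Discussion & Workshop Q&A

Sorted by start: Tutorial Address, Sponsor Discussion, Panel Address, Workshop Q&A, Panel Chat, Keynote Address, Poster Address.
Sponsor Discussion starts before Tutorial Address ends → Tutorial Address and Sponsor Discussion overlap.
Panel Address starts before Tutorial Address ends → Tutorial Address and Panel Address overlap.
Workshop Q&A starts exactly when Tutorial Address ends (back-to-back, no overlap) — done with Tutorial Address.
Panel Address starts before Sponsor Discussion ends → Sponsor Discussion and Panel Address overlap.
Workshop Q&A starts before Sponsor Discussion ends → Sponsor Discussion and Workshop Q&A overlap.
Panel Chat starts after Sponsor Discussion ends — done with Sponsor Discussion.
Workshop Q&A starts exactly when Panel Address ends (back-to-back, no overlap) — done with Panel Address.
Panel Chat starts after Workshop Q&A ends — done with Workshop Q&A.
Keynote Address starts exactly when Panel Chat ends (back-to-back, no overlap) — done with Panel Chat.
Poster Address starts before Keynote Address ends → Keynote Address and Poster Address overlap.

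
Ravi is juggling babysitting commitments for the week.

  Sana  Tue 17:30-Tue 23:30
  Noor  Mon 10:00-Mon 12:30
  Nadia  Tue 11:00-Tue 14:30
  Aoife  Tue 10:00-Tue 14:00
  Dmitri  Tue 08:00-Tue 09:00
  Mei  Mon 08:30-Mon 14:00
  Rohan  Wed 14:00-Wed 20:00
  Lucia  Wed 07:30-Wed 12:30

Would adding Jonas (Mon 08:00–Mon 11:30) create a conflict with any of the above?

Yes — it overlaps Mei, Noor

Mei: starts Mon 08:30 before Jonas ends Mon 11:30, and ends Mon 14:00 after Jonas starts Mon 08:00 → overlap.
Noor: starts Mon 10:00 before Jonas ends Mon 11:30, and ends Mon 12:30 after Jonas starts Mon 08:00 → overlap.
Dmitri: starts Tue 08:00 at or after Jonas ends Mon 11:30 → clear.
Aoife: starts Tue 10:00 at or after Jonas ends Mon 11:30 → clear.
Nadia: starts Tue 11:00 at or after Jonas ends Mon 11:30 → clear.
Sana: starts Tue 17:30 at or after Jonas ends Mon 11:30 → clear.
Lucia: starts Wed 07:30 at or after Jonas ends Mon 11:30 → clear.
Rohan: starts Wed 14:00 at or after Jonas ends Mon 11:30 → clear.
Jonas overlaps Noor, Mei.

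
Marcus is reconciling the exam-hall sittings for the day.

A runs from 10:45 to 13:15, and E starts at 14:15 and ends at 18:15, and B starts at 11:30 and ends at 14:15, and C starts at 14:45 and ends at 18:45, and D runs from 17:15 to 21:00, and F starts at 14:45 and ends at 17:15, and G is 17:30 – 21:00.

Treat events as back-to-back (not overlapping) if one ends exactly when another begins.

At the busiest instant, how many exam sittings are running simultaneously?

4

Walk through starts and ends in time order (an end at T is processed before a start at T):
10:45 start A → 1
11:30 start B → 2
13:15 end A → 1
14:15 end B → 0
14:15 start E → 1
14:45 start C → 2
14:45 start F → 3
17:15 end F → 2
17:15 start D → 3
17:30 start G → 4
18:15 end E → 3
18:45 end C → 2
21:00 end D → 1
21:00 end G → 0
Peak is 4, at 17:30 (C, D, E, G).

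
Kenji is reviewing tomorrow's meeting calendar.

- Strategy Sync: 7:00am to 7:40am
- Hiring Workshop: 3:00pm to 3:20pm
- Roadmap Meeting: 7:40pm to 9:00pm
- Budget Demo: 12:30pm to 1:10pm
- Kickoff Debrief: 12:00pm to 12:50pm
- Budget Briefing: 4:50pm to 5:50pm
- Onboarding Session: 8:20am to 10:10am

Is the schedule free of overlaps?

No

Sorted by start: Strategy Sync, Onboarding Session, Kickoff Debrief, Budget Demo, Hiring Workshop, Budget Briefing, Roadmap Meeting.
Onboarding Session starts after Strategy Sync ends, so nothing later overlaps Strategy Sync either.
Kickoff Debrief starts after Onboarding Session ends, so nothing later overlaps Onboarding Session either.
Budget Demo starts before Kickoff Debrief ends → Kickoff Debrief and Budget Demo overlap.
That's a conflict, so the schedule is not conflict-free.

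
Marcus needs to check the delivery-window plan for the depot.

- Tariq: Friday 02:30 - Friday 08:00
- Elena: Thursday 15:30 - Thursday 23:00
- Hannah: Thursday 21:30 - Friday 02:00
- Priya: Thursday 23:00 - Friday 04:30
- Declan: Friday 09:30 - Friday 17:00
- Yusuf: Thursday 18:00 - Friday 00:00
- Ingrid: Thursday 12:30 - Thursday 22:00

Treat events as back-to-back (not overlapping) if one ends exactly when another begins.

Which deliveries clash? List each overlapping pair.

Elena & Hannah, Elena & Ingrid, Elena & Yusuf, Hannah & Ingrid, Hannah & Priya, Hannah & Yusuf, Ingrid & Yusuf, Priya & Tariq, Priya & Yusuf

Check each pair: they overlap iff neither finishes before the other starts.
Sorted by start: Ingrid, Elena, Yusuf, Hannah, Priya, Tariq, Declan.
Elena starts before Ingrid ends → Ingrid and Elena overlap.
Yusuf starts before Ingrid ends → Ingrid and Yusuf overlap.
Hannah starts before Ingrid ends → Ingrid and Hannah overlap.
Priya starts after Ingrid ends; Ingrid is clear from here.
Yusuf starts before Elena ends → Elena and Yusuf overlap.
Hannah starts before Elena ends → Elena and Hannah overlap.
Priya starts exactly when Elena ends (back-to-back, no overlap); Elena is clear from here.
Hannah starts before Yusuf ends → Yusuf and Hannah overlap.
Priya starts before Yusuf ends → Yusuf and Priya overlap.
Tariq starts after Yusuf ends; Yusuf is clear from here.
Priya starts before Hannah ends → Hannah and Priya overlap.
Tariq starts after Hannah ends; Hannah is clear from here.
Tariq starts before Priya ends → Priya and Tariq overlap.
Declan starts after Priya ends.
Declan starts after Tariq ends.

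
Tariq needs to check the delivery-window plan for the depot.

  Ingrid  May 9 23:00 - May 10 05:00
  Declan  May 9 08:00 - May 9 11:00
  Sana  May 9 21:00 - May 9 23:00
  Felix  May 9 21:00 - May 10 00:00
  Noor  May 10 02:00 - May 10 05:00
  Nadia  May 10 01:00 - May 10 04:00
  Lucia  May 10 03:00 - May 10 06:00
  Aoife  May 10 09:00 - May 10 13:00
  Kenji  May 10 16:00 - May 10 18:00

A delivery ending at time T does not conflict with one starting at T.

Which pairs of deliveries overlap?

Felix & Ingrid, Felix & Sana, Ingrid & Lucia, Ingrid & Nadia, Ingrid & Noor, Lucia & Nadia, Lucia & Noor, Nadia & Noor

Sorted by start: Declan, Sana, Felix, Ingrid, Nadia, Noor, Lucia, Aoife, Kenji.
Sana starts after Declan ends, so Declan has no further overlaps.
Felix starts before Sana ends → Sana and Felix overlap.
Ingrid starts exactly when Sana ends (back-to-back, no overlap), so Sana has no further overlaps.
Ingrid starts before Felix ends → Felix and Ingrid overlap.
Nadia starts after Felix ends, so Felix has no further overlaps.
Nadia starts before Ingrid ends → Ingrid and Nadia overlap.
Noor starts before Ingrid ends → Ingrid and Noor overlap.
Lucia starts before Ingrid ends → Ingrid and Lucia overlap.
Aoife starts after Ingrid ends, so Ingrid has no further overlaps.
Noor starts before Nadia ends → Nadia and Noor overlap.
Lucia starts before Nadia ends → Nadia and Lucia overlap.
Aoife starts after Nadia ends, so Nadia has no further overlaps.
Lucia starts before Noor ends → Noor and Lucia overlap.
Aoife starts after Noor ends, so Noor has no further overlaps.
Aoife starts after Lucia ends, so Lucia has no further overlaps.
Kenji starts after Aoife ends.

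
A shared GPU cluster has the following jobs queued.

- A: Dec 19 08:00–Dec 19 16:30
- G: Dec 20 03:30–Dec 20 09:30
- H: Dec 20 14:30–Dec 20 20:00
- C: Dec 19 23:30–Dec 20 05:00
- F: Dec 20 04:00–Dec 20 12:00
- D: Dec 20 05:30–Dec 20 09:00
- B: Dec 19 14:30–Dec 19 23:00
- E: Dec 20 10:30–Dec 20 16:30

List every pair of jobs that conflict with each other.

Check each pair: they overlap iff neither finishes before the other starts.
Sorted by start: A, B, C, G, F, D, E, H.
B starts before A ends → A and B overlap.
C starts after A ends, so nothing later overlaps A either.
C starts after B ends, so nothing later overlaps B either.
G starts before C ends → C and G overlap.
F starts before C ends → C and F overlap.
D starts after C ends, so nothing later overlaps C either.
F starts before G ends → G and F overlap.
D starts before G ends → G and D overlap.
E starts after G ends, so nothing later overlaps G either.
D starts before F ends → F and D overlap.
E starts before F ends → F and E overlap.
H starts after F ends.
E starts after D ends, so nothing later overlaps D either.
H starts before E ends → E and H overlap.

A & B, C & F, C & G, D & F, D & G, E & F, E & H, F & G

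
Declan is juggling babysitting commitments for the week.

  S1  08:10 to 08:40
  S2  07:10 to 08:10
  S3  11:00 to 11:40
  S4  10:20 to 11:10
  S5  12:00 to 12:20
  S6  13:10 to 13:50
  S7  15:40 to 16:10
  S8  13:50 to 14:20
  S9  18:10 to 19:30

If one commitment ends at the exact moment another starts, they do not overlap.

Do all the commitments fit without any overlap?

No

Sorted by start: S2, S1, S4, S3, S5, S6, S8, S7, S9.
S1 starts exactly when S2 ends (back-to-back, no overlap), so nothing later overlaps S2 either.
S4 starts after S1 ends, so nothing later overlaps S1 either.
S3 starts before S4 ends → S4 and S3 overlap.
That's a conflict, so the schedule is not conflict-free.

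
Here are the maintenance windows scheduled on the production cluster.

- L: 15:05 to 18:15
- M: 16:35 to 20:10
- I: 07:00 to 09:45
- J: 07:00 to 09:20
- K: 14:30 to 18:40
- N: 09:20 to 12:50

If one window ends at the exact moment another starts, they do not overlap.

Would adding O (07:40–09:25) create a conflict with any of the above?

Yes — it overlaps I, J, N

I: starts 07:00 before O ends 09:25, and ends 09:45 after O starts 07:40 → overlap.
J: starts 07:00 before O ends 09:25, and ends 09:20 after O starts 07:40 → overlap.
N: starts 09:20 before O ends 09:25, and ends 12:50 after O starts 07:40 → overlap.
K: starts 14:30 at or after O ends 09:25 → clear.
L: starts 15:05 at or after O ends 09:25 → clear.
M: starts 16:35 at or after O ends 09:25 → clear.
O overlaps I, J, N.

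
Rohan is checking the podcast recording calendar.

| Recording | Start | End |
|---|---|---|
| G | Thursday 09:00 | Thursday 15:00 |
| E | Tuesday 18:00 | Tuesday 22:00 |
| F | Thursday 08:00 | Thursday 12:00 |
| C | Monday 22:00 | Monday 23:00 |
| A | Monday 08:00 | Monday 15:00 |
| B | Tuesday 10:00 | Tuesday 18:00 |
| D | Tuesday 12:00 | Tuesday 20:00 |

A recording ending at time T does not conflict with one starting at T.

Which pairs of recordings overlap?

B & D, D & E, F & G

Sorted by start: A, C, B, D, E, F, G.
C starts after A ends, so A has no further overlaps.
B starts after C ends, so C has no further overlaps.
D starts before B ends → B and D overlap.
E starts exactly when B ends (back-to-back, no overlap), so B has no further overlaps.
E starts before D ends → D and E overlap.
F starts after D ends, so D has no further overlaps.
F starts after E ends, so E has no further overlaps.
G starts before F ends → F and G overlap.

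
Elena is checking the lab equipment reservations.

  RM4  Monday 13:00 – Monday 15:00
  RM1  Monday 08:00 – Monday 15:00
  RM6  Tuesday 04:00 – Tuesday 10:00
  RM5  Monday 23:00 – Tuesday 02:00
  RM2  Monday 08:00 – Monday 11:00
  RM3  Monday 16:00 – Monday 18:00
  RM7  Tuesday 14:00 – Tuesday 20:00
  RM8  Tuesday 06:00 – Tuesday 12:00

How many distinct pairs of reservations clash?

3

Sorted by start: RM1, RM2, RM4, RM3, RM5, RM6, RM8, RM7.
RM2 starts before RM1 ends → RM1 and RM2 overlap.
RM4 starts before RM1 ends → RM1 and RM4 overlap.
RM3 starts after RM1 ends — done with RM1.
RM4 starts after RM2 ends — done with RM2.
RM3 starts after RM4 ends — done with RM4.
RM5 starts after RM3 ends — done with RM3.
RM6 starts after RM5 ends — done with RM5.
RM8 starts before RM6 ends → RM6 and RM8 overlap.
RM7 starts after RM6 ends.
RM7 starts after RM8 ends.
Overlapping pairs: RM1 & RM2, RM1 & RM4, RM6 & RM8 — 3 in total.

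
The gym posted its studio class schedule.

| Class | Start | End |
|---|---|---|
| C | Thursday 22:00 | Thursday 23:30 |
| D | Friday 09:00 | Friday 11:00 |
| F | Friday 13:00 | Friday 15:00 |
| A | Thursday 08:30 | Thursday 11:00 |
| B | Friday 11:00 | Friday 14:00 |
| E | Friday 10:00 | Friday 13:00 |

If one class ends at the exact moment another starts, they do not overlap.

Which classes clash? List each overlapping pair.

B & E, B & F, D & E

Two intervals overlap when each starts before the other ends.
Sorted by start: A, C, D, E, B, F.
C starts after A ends, so nothing later overlaps A either.
D starts after C ends, so nothing later overlaps C either.
E starts before D ends → D and E overlap.
B starts exactly when D ends (back-to-back, no overlap), so nothing later overlaps D either.
B starts before E ends → E and B overlap.
F starts exactly when E ends (back-to-back, no overlap).
F starts before B ends → B and F overlap.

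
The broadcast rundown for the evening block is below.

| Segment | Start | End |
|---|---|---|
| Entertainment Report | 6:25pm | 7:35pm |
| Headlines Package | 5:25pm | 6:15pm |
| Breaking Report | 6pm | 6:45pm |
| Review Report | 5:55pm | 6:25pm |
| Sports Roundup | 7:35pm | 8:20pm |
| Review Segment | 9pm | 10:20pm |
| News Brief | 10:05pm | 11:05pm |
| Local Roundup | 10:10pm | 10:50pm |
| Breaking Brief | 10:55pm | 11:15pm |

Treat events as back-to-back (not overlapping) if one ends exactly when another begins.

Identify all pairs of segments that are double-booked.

Sorted by start: Headlines Package, Review Report, Breaking Report, Entertainment Report, Sports Roundup, Review Segment, News Brief, Local Roundup, Breaking Brief.
Review Report starts before Headlines Package ends → Headlines Package and Review Report overlap.
Breaking Report starts before Headlines Package ends → Headlines Package and Breaking Report overlap.
Entertainment Report starts after Headlines Package ends, so Headlines Package has no further overlaps.
Breaking Report starts before Review Report ends → Review Report and Breaking Report overlap.
Entertainment Report starts exactly when Review Report ends (back-to-back, no overlap), so Review Report has no further overlaps.
Entertainment Report starts before Breaking Report ends → Breaking Report and Entertainment Report overlap.
Sports Roundup starts after Breaking Report ends, so Breaking Report has no further overlaps.
Sports Roundup starts exactly when Entertainment Report ends (back-to-back, no overlap), so Entertainment Report has no further overlaps.
Review Segment starts after Sports Roundup ends, so Sports Roundup has no further overlaps.
News Brief starts before Review Segment ends → Review Segment and News Brief overlap.
Local Roundup starts before Review Segment ends → Review Segment and Local Roundup overlap.
Breaking Brief starts after Review Segment ends.
Local Roundup starts before News Brief ends → News Brief and Local Roundup overlap.
Breaking Brief starts before News Brief ends → News Brief and Breaking Brief overlap.
Breaking Brief starts after Local Roundup ends.

Breaking Brief & News Brief, Breaking Report & Entertainment Report, Breaking Report & Headlines Package, Breaking Report & Review Report, Headlines Package & Review Report, Local Roundup & News Brief, Local Roundup & Review Segment, News Brief & Review Segment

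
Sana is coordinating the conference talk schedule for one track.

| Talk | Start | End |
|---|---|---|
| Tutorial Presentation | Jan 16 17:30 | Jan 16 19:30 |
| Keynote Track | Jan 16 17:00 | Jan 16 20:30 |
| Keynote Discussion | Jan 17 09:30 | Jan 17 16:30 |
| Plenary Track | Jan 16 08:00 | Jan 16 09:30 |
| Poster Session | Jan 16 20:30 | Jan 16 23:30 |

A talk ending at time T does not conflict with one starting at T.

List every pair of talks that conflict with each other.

Sorted by start: Plenary Track, Keynote Track, Tutorial Presentation, Poster Session, Keynote Discussion.
Keynote Track starts after Plenary Track ends, so nothing later overlaps Plenary Track either.
Tutorial Presentation starts before Keynote Track ends → Keynote Track and Tutorial Presentation overlap.
Poster Session starts exactly when Keynote Track ends (back-to-back, no overlap), so nothing later overlaps Keynote Track either.
Poster Session starts after Tutorial Presentation ends, so nothing later overlaps Tutorial Presentation either.
Keynote Discussion starts after Poster Session ends.

Keynote Track & Tutorial Presentation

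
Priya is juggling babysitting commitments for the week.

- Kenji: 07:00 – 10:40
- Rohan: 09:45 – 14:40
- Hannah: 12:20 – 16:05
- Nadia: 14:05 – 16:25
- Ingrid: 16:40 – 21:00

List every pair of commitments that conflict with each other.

Hannah & Nadia, Hannah & Rohan, Kenji & Rohan, Nadia & Rohan

Sorted by start: Kenji, Rohan, Hannah, Nadia, Ingrid.
Rohan starts before Kenji ends → Kenji and Rohan overlap.
Hannah starts after Kenji ends, so nothing later overlaps Kenji either.
Hannah starts before Rohan ends → Rohan and Hannah overlap.
Nadia starts before Rohan ends → Rohan and Nadia overlap.
Ingrid starts after Rohan ends.
Nadia starts before Hannah ends → Hannah and Nadia overlap.
Ingrid starts after Hannah ends.
Ingrid starts after Nadia ends.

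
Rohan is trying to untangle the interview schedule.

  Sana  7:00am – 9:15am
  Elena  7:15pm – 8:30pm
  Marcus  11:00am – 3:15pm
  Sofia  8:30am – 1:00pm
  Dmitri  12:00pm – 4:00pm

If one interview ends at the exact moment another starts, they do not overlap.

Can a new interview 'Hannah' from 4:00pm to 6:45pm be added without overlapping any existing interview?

Sana: ends 9:15am at or before Hannah starts 4:00pm → clear.
Sofia: ends 1:00pm at or before Hannah starts 4:00pm → clear.
Marcus: ends 3:15pm at or before Hannah starts 4:00pm → clear.
Dmitri: ends 4:00pm at or before Hannah starts 4:00pm → clear.
Elena: starts 7:15pm at or after Hannah ends 6:45pm → clear.

Yes — the slot is free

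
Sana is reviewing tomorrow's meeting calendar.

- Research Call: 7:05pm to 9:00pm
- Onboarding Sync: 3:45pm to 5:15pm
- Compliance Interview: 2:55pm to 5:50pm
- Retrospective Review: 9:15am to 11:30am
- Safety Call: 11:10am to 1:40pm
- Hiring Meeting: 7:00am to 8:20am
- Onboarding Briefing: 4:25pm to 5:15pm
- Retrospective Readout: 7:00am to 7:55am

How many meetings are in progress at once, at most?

Walk through starts and ends in time order (an end at T is processed before a start at T):
7:00am start Hiring Meeting → 1
7:00am start Retrospective Readout → 2
7:55am end Retrospective Readout → 1
8:20am end Hiring Meeting → 0
9:15am start Retrospective Review → 1
11:10am start Safety Call → 2
11:30am end Retrospective Review → 1
1:40pm end Safety Call → 0
2:55pm start Compliance Interview → 1
3:45pm start Onboarding Sync → 2
4:25pm start Onboarding Briefing → 3
5:15pm end Onboarding Briefing → 2
5:15pm end Onboarding Sync → 1
5:50pm end Compliance Interview → 0
7:05pm start Research Call → 1
9:00pm end Research Call → 0
Peak is 3, at 4:25pm (Compliance Interview, Onboarding Briefing, Onboarding Sync).

3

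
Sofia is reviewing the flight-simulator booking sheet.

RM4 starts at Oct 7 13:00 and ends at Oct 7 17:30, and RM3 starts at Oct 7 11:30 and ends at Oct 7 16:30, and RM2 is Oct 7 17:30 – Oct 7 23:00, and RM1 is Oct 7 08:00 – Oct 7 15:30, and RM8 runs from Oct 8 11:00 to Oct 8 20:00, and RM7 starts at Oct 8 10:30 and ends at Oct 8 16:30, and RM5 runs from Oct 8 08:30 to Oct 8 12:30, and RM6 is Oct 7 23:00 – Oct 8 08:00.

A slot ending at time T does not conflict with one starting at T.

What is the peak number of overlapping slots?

Walk through starts and ends in time order (an end at T is processed before a start at T):
Oct 7 08:00 start RM1 → 1
Oct 7 11:30 start RM3 → 2
Oct 7 13:00 start RM4 → 3
Oct 7 15:30 end RM1 → 2
Oct 7 16:30 end RM3 → 1
Oct 7 17:30 end RM4 → 0
Oct 7 17:30 start RM2 → 1
Oct 7 23:00 end RM2 → 0
Oct 7 23:00 start RM6 → 1
Oct 8 08:00 end RM6 → 0
Oct 8 08:30 start RM5 → 1
Oct 8 10:30 start RM7 → 2
Oct 8 11:00 start RM8 → 3
Oct 8 12:30 end RM5 → 2
Oct 8 16:30 end RM7 → 1
Oct 8 20:00 end RM8 → 0
Peak is 3, at Oct 7 13:00 (RM1, RM3, RM4).

3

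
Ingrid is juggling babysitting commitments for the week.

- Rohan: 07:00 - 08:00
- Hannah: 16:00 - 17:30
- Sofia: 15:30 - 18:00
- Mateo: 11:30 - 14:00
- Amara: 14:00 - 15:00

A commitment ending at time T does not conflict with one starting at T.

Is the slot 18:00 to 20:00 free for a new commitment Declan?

Yes — the slot is free

Rohan: ends 08:00 at or before Declan starts 18:00 → clear.
Mateo: ends 14:00 at or before Declan starts 18:00 → clear.
Amara: ends 15:00 at or before Declan starts 18:00 → clear.
Sofia: ends 18:00 at or before Declan starts 18:00 → clear.
Hannah: ends 17:30 at or before Declan starts 18:00 → clear.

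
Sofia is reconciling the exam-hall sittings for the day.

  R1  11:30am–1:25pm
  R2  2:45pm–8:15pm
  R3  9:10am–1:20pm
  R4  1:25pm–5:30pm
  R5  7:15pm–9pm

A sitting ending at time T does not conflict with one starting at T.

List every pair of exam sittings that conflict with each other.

R1 & R3, R2 & R4, R2 & R5

Sorted by start: R3, R1, R4, R2, R5.
R1 starts before R3 ends → R3 and R1 overlap.
R4 starts after R3 ends; R3 is clear from here.
R4 starts exactly when R1 ends (back-to-back, no overlap); R1 is clear from here.
R2 starts before R4 ends → R4 and R2 overlap.
R5 starts after R4 ends.
R5 starts before R2 ends → R2 and R5 overlap.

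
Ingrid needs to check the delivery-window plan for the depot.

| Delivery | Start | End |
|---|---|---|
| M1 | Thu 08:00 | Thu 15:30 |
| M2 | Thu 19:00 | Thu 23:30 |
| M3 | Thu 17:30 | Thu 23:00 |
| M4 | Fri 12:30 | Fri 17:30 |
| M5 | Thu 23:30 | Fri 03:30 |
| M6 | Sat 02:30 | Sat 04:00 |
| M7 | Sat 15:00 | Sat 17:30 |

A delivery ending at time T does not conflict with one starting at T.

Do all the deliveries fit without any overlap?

No

Two intervals overlap when each starts before the other ends.
Sorted by start: M1, M3, M2, M5, M4, M6, M7.
M3 starts after M1 ends — done with M1.
M2 starts before M3 ends → M3 and M2 overlap.
That's a conflict, so the schedule is not conflict-free.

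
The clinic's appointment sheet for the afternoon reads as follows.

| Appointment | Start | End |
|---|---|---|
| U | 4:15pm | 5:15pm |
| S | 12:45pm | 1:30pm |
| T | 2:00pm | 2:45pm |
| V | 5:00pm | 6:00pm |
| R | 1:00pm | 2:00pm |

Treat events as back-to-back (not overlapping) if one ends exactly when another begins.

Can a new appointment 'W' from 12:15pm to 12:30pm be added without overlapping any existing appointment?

S: starts 12:45pm at or after W ends 12:30pm → clear.
R: starts 1:00pm at or after W ends 12:30pm → clear.
T: starts 2:00pm at or after W ends 12:30pm → clear.
U: starts 4:15pm at or after W ends 12:30pm → clear.
V: starts 5:00pm at or after W ends 12:30pm → clear.

Yes — the slot is free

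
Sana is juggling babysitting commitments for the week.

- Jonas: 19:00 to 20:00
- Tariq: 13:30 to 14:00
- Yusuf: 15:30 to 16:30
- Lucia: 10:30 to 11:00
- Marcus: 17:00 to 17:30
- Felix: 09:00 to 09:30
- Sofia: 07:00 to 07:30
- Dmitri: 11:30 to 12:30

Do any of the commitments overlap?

No

Sorted by start: Sofia, Felix, Lucia, Dmitri, Tariq, Yusuf, Marcus, Jonas.
Felix starts after Sofia ends — done with Sofia.
Lucia starts after Felix ends — done with Felix.
Dmitri starts after Lucia ends — done with Lucia.
Tariq starts after Dmitri ends — done with Dmitri.
Yusuf starts after Tariq ends — done with Tariq.
Marcus starts after Yusuf ends — done with Yusuf.
Jonas starts after Marcus ends.
Every pair is clear; the schedule has no overlaps.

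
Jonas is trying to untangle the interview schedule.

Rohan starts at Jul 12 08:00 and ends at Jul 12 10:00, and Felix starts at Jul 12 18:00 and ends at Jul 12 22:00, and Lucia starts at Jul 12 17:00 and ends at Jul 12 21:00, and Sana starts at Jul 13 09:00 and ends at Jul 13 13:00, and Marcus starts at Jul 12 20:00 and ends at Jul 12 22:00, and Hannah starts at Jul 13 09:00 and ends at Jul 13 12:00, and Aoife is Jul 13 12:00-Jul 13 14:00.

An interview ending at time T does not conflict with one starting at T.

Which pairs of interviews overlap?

Two intervals overlap when each starts before the other ends.
Sorted by start: Rohan, Lucia, Felix, Marcus, Sana, Hannah, Aoife.
Lucia starts after Rohan ends, so nothing later overlaps Rohan either.
Felix starts before Lucia ends → Lucia and Felix overlap.
Marcus starts before Lucia ends → Lucia and Marcus overlap.
Sana starts after Lucia ends, so nothing later overlaps Lucia either.
Marcus starts before Felix ends → Felix and Marcus overlap.
Sana starts after Felix ends, so nothing later overlaps Felix either.
Sana starts after Marcus ends, so nothing later overlaps Marcus either.
Hannah starts before Sana ends → Sana and Hannah overlap.
Aoife starts before Sana ends → Sana and Aoife overlap.
Aoife starts exactly when Hannah ends (back-to-back, no overlap).

Aoife & Sana, Felix & Lucia, Felix & Marcus, Hannah & Sana, Lucia & Marcus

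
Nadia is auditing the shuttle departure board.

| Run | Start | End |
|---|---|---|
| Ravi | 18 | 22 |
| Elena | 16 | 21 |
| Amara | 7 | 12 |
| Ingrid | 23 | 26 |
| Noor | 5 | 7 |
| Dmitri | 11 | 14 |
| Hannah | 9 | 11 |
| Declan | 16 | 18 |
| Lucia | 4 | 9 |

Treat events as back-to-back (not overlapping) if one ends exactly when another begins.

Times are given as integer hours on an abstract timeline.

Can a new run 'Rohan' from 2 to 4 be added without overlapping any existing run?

Yes — the slot is free

Lucia: starts 4 at or after Rohan ends 4 → clear.
Noor: starts 5 at or after Rohan ends 4 → clear.
Amara: starts 7 at or after Rohan ends 4 → clear.
Hannah: starts 9 at or after Rohan ends 4 → clear.
Dmitri: starts 11 at or after Rohan ends 4 → clear.
Declan: starts 16 at or after Rohan ends 4 → clear.
Elena: starts 16 at or after Rohan ends 4 → clear.
Ravi: starts 18 at or after Rohan ends 4 → clear.
Ingrid: starts 23 at or after Rohan ends 4 → clear.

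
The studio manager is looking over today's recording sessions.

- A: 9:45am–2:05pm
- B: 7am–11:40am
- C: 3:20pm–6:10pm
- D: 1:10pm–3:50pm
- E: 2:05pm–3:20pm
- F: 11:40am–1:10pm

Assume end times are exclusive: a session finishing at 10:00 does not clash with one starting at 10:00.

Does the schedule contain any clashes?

Yes

Sorted by start: B, A, F, D, E, C.
A starts before B ends → B and A overlap.
That's a conflict, so the schedule is not conflict-free.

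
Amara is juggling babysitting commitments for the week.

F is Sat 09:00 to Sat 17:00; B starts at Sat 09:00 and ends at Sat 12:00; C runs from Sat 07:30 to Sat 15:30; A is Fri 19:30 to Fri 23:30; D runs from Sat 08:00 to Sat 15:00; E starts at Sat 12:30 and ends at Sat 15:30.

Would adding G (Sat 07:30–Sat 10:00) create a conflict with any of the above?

A: ends Fri 23:30 at or before G starts Sat 07:30 → clear.
C: starts Sat 07:30 before G ends Sat 10:00, and ends Sat 15:30 after G starts Sat 07:30 → overlap.
D: starts Sat 08:00 before G ends Sat 10:00, and ends Sat 15:00 after G starts Sat 07:30 → overlap.
B: starts Sat 09:00 before G ends Sat 10:00, and ends Sat 12:00 after G starts Sat 07:30 → overlap.
F: starts Sat 09:00 before G ends Sat 10:00, and ends Sat 17:00 after G starts Sat 07:30 → overlap.
E: starts Sat 12:30 at or after G ends Sat 10:00 → clear.
G overlaps B, C, D, F.

Yes — it overlaps B, C, D, F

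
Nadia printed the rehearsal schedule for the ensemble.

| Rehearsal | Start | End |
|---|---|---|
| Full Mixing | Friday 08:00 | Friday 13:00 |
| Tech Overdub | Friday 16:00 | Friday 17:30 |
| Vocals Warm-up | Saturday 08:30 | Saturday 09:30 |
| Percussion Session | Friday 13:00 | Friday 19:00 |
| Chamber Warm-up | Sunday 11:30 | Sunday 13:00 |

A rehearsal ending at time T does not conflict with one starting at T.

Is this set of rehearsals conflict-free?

Sorted by start: Full Mixing, Percussion Session, Tech Overdub, Vocals Warm-up, Chamber Warm-up.
Percussion Session starts exactly when Full Mixing ends (back-to-back, no overlap); Full Mixing is clear from here.
Tech Overdub starts before Percussion Session ends → Percussion Session and Tech Overdub overlap.
That's a conflict, so the schedule is not conflict-free.

No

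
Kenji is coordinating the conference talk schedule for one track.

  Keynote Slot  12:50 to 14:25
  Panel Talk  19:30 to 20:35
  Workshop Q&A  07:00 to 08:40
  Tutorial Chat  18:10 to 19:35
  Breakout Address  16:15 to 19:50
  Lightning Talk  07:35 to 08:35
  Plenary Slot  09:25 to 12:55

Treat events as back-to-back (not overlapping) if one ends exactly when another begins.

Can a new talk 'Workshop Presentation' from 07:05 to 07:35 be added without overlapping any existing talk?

No — it overlaps Workshop Q&A

Workshop Q&A: starts 07:00 before Workshop Presentation ends 07:35, and ends 08:40 after Workshop Presentation starts 07:05 → overlap.
Lightning Talk: starts 07:35 at or after Workshop Presentation ends 07:35 → clear.
Plenary Slot: starts 09:25 at or after Workshop Presentation ends 07:35 → clear.
Keynote Slot: starts 12:50 at or after Workshop Presentation ends 07:35 → clear.
Breakout Address: starts 16:15 at or after Workshop Presentation ends 07:35 → clear.
Tutorial Chat: starts 18:10 at or after Workshop Presentation ends 07:35 → clear.
Panel Talk: starts 19:30 at or after Workshop Presentation ends 07:35 → clear.
Workshop Presentation overlaps Workshop Q&A.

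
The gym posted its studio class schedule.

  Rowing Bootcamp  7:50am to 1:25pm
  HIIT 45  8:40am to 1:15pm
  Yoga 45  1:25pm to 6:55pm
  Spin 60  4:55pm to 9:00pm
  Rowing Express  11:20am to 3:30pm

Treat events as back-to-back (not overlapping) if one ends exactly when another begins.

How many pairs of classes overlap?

5

Check each pair: they overlap iff neither finishes before the other starts.
Sorted by start: Rowing Bootcamp, HIIT 45, Rowing Express, Yoga 45, Spin 60.
HIIT 45 starts before Rowing Bootcamp ends → Rowing Bootcamp and HIIT 45 overlap.
Rowing Express starts before Rowing Bootcamp ends → Rowing Bootcamp and Rowing Express overlap.
Yoga 45 starts exactly when Rowing Bootcamp ends (back-to-back, no overlap), so Rowing Bootcamp has no further overlaps.
Rowing Express starts before HIIT 45 ends → HIIT 45 and Rowing Express overlap.
Yoga 45 starts after HIIT 45 ends, so HIIT 45 has no further overlaps.
Yoga 45 starts before Rowing Express ends → Rowing Express and Yoga 45 overlap.
Spin 60 starts after Rowing Express ends.
Spin 60 starts before Yoga 45 ends → Yoga 45 and Spin 60 overlap.
Overlapping pairs: HIIT 45 & Rowing Bootcamp, HIIT 45 & Rowing Express, Rowing Bootcamp & Rowing Express, Rowing Express & Yoga 45, Spin 60 & Yoga 45 — 5 in total.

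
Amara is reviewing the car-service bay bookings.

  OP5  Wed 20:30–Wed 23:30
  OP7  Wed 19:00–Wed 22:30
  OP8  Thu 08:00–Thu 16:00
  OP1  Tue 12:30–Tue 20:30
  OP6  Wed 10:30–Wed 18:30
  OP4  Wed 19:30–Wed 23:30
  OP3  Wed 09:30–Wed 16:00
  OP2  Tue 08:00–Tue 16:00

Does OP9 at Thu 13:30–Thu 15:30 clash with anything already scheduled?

OP2: ends Tue 16:00 at or before OP9 starts Thu 13:30 → clear.
OP1: ends Tue 20:30 at or before OP9 starts Thu 13:30 → clear.
OP3: ends Wed 16:00 at or before OP9 starts Thu 13:30 → clear.
OP6: ends Wed 18:30 at or before OP9 starts Thu 13:30 → clear.
OP7: ends Wed 22:30 at or before OP9 starts Thu 13:30 → clear.
OP4: ends Wed 23:30 at or before OP9 starts Thu 13:30 → clear.
OP5: ends Wed 23:30 at or before OP9 starts Thu 13:30 → clear.
OP8: starts Thu 08:00 before OP9 ends Thu 15:30, and ends Thu 16:00 after OP9 starts Thu 13:30 → overlap.
OP9 overlaps OP8.

Yes — it overlaps OP8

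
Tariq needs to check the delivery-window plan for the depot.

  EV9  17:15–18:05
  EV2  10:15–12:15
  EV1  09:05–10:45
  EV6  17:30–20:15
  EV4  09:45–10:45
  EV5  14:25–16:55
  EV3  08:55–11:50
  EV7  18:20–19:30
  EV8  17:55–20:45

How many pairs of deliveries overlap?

Check each pair: they overlap iff neither finishes before the other starts.
Sorted by start: EV3, EV1, EV4, EV2, EV5, EV9, EV6, EV8, EV7.
EV1 starts before EV3 ends → EV3 and EV1 overlap.
EV4 starts before EV3 ends → EV3 and EV4 overlap.
EV2 starts before EV3 ends → EV3 and EV2 overlap.
EV5 starts after EV3 ends, so nothing later overlaps EV3 either.
EV4 starts before EV1 ends → EV1 and EV4 overlap.
EV2 starts before EV1 ends → EV1 and EV2 overlap.
EV5 starts after EV1 ends, so nothing later overlaps EV1 either.
EV2 starts before EV4 ends → EV4 and EV2 overlap.
EV5 starts after EV4 ends, so nothing later overlaps EV4 either.
EV5 starts after EV2 ends, so nothing later overlaps EV2 either.
EV9 starts after EV5 ends, so nothing later overlaps EV5 either.
EV6 starts before EV9 ends → EV9 and EV6 overlap.
EV8 starts before EV9 ends → EV9 and EV8 overlap.
EV7 starts after EV9 ends.
EV8 starts before EV6 ends → EV6 and EV8 overlap.
EV7 starts before EV6 ends → EV6 and EV7 overlap.
EV7 starts before EV8 ends → EV8 and EV7 overlap.
Overlapping pairs: EV1 & EV2, EV1 & EV3, EV1 & EV4, EV2 & EV3, EV2 & EV4, EV3 & EV4, EV6 & EV7, EV6 & EV8, EV6 & EV9, EV7 & EV8, EV8 & EV9 — 11 in total.

11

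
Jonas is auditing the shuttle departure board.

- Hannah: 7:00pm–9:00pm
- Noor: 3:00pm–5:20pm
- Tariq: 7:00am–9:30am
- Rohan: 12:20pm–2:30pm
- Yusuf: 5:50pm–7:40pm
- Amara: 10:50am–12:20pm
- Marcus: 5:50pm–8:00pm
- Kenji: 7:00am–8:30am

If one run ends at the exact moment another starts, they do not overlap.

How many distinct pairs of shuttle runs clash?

Sorted by start: Tariq, Kenji, Amara, Rohan, Noor, Marcus, Yusuf, Hannah.
Kenji starts before Tariq ends → Tariq and Kenji overlap.
Amara starts after Tariq ends, so Tariq has no further overlaps.
Amara starts after Kenji ends, so Kenji has no further overlaps.
Rohan starts exactly when Amara ends (back-to-back, no overlap), so Amara has no further overlaps.
Noor starts after Rohan ends, so Rohan has no further overlaps.
Marcus starts after Noor ends, so Noor has no further overlaps.
Yusuf starts before Marcus ends → Marcus and Yusuf overlap.
Hannah starts before Marcus ends → Marcus and Hannah overlap.
Hannah starts before Yusuf ends → Yusuf and Hannah overlap.
Overlapping pairs: Hannah & Marcus, Hannah & Yusuf, Kenji & Tariq, Marcus & Yusuf — 4 in total.

4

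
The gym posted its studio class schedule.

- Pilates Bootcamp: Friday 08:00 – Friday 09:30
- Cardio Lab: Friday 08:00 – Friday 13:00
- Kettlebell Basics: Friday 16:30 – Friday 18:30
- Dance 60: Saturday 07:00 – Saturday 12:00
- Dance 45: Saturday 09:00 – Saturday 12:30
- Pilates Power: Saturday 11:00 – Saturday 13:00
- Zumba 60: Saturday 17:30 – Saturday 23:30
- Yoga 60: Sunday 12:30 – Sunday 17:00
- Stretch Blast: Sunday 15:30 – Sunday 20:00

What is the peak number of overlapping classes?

3

Walk through starts and ends in time order (an end at T is processed before a start at T):
Friday 08:00 start Cardio Lab → 1
Friday 08:00 start Pilates Bootcamp → 2
Friday 09:30 end Pilates Bootcamp → 1
Friday 13:00 end Cardio Lab → 0
Friday 16:30 start Kettlebell Basics → 1
Friday 18:30 end Kettlebell Basics → 0
Saturday 07:00 start Dance 60 → 1
Saturday 09:00 start Dance 45 → 2
Saturday 11:00 start Pilates Power → 3
Saturday 12:00 end Dance 60 → 2
Saturday 12:30 end Dance 45 → 1
Saturday 13:00 end Pilates Power → 0
Saturday 17:30 start Zumba 60 → 1
Saturday 23:30 end Zumba 60 → 0
Sunday 12:30 start Yoga 60 → 1
Sunday 15:30 start Stretch Blast → 2
Sunday 17:00 end Yoga 60 → 1
Sunday 20:00 end Stretch Blast → 0
Peak is 3, at Saturday 11:00 (Dance 45, Dance 60, Pilates Power).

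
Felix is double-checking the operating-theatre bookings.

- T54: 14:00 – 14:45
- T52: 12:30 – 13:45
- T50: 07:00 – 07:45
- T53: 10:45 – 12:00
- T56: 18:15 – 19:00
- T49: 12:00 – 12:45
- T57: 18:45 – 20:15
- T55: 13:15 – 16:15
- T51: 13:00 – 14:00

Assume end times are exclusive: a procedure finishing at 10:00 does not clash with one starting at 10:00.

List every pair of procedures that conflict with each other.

T49 & T52, T51 & T52, T51 & T55, T52 & T55, T54 & T55, T56 & T57

Check each pair: they overlap iff neither finishes before the other starts.
Sorted by start: T50, T53, T49, T52, T51, T55, T54, T56, T57.
T53 starts after T50 ends, so T50 has no further overlaps.
T49 starts exactly when T53 ends (back-to-back, no overlap), so T53 has no further overlaps.
T52 starts before T49 ends → T49 and T52 overlap.
T51 starts after T49 ends, so T49 has no further overlaps.
T51 starts before T52 ends → T52 and T51 overlap.
T55 starts before T52 ends → T52 and T55 overlap.
T54 starts after T52 ends, so T52 has no further overlaps.
T55 starts before T51 ends → T51 and T55 overlap.
T54 starts exactly when T51 ends (back-to-back, no overlap), so T51 has no further overlaps.
T54 starts before T55 ends → T55 and T54 overlap.
T56 starts after T55 ends, so T55 has no further overlaps.
T56 starts after T54 ends, so T54 has no further overlaps.
T57 starts before T56 ends → T56 and T57 overlap.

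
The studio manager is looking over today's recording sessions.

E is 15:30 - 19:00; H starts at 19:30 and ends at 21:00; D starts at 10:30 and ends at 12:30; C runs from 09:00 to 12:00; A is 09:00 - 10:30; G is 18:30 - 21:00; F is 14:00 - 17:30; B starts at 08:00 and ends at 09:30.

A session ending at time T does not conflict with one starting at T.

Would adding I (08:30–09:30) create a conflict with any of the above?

Yes — it overlaps A, B, C

B: starts 08:00 before I ends 09:30, and ends 09:30 after I starts 08:30 → overlap.
A: starts 09:00 before I ends 09:30, and ends 10:30 after I starts 08:30 → overlap.
C: starts 09:00 before I ends 09:30, and ends 12:00 after I starts 08:30 → overlap.
D: starts 10:30 at or after I ends 09:30 → clear.
F: starts 14:00 at or after I ends 09:30 → clear.
E: starts 15:30 at or after I ends 09:30 → clear.
G: starts 18:30 at or after I ends 09:30 → clear.
H: starts 19:30 at or after I ends 09:30 → clear.
I overlaps A, B, C.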